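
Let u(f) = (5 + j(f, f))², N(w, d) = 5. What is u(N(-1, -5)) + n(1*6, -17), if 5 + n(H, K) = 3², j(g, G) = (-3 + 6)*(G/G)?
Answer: 68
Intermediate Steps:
j(g, G) = 3 (j(g, G) = 3*1 = 3)
u(f) = 64 (u(f) = (5 + 3)² = 8² = 64)
n(H, K) = 4 (n(H, K) = -5 + 3² = -5 + 9 = 4)
u(N(-1, -5)) + n(1*6, -17) = 64 + 4 = 68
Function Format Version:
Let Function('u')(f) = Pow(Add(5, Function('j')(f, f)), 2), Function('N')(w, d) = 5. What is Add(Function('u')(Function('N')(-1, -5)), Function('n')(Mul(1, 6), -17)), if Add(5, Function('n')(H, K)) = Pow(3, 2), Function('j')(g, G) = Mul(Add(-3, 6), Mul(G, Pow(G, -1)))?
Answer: 68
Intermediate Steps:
Function('j')(g, G) = 3 (Function('j')(g, G) = Mul(3, 1) = 3)
Function('u')(f) = 64 (Function('u')(f) = Pow(Add(5, 3), 2) = Pow(8, 2) = 64)
Function('n')(H, K) = 4 (Function('n')(H, K) = Add(-5, Pow(3, 2)) = Add(-5, 9) = 4)
Add(Function('u')(Function('N')(-1, -5)), Function('n')(Mul(1, 6), -17)) = Add(64, 4) = 68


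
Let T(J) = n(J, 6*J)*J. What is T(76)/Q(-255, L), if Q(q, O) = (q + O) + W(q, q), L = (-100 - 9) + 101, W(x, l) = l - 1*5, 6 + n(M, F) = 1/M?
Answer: 455/523 ≈ 0.86998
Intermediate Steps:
n(M, F) = -6 + 1/M
W(x, l) = -5 + l (W(x, l) = l - 5 = -5 + l)
T(J) = J*(-6 + 1/J) (T(J) = (-6 + 1/J)*J = J*(-6 + 1/J))
L = -8 (L = -109 + 101 = -8)
Q(q, O) = -5 + O + 2*q (Q(q, O) = (q + O) + (-5 + q) = (O + q) + (-5 + q) = -5 + O + 2*q)
T(76)/Q(-255, L) = (1 - 6*76)/(-5 - 8 + 2*(-255)) = (1 - 456)/(-5 - 8 - 510) = -455/(-523) = -455*(-1/523) = 455/523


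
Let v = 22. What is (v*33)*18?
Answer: 13068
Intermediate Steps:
(v*33)*18 = (22*33)*18 = 726*18 = 13068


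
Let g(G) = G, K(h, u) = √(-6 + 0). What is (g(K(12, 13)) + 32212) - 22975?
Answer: 9237 + I*√6 ≈ 9237.0 + 2.4495*I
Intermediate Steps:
K(h, u) = I*√6 (K(h, u) = √(-6) = I*√6)
(g(K(12, 13)) + 32212) - 22975 = (I*√6 + 32212) - 22975 = (32212 + I*√6) - 22975 = 9237 + I*√6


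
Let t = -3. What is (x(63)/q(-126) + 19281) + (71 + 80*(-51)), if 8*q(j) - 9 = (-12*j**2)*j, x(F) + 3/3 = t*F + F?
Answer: 366597043696/24004521 ≈ 15272.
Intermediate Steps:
x(F) = -1 - 2*F (x(F) = -1 + (-3*F + F) = -1 - 2*F)
q(j) = 9/8 - 3*j**3/2 (q(j) = 9/8 + ((-12*j**2)*j)/8 = 9/8 + (-12*j**3)/8 = 9/8 - 3*j**3/2)
(x(63)/q(-126) + 19281) + (71 + 80*(-51)) = ((-1 - 2*63)/(9/8 - 3/2*(-126)**3) + 19281) + (71 + 80*(-51)) = ((-1 - 126)/(9/8 - 3/2*(-2000376)) + 19281) + (71 - 4080) = (-127/(9/8 + 3000564) + 19281) - 4009 = (-127/24004521/8 + 19281) - 4009 = (-127*8/24004521 + 19281) - 4009 = (-1016/24004521 + 19281) - 4009 = 462831168385/24004521 - 4009 = 366597043696/24004521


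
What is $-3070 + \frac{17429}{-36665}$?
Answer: $- \frac{112578979}{36665} \approx -3070.5$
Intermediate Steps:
$-3070 + \frac{17429}{-36665} = -3070 + 17429 \left(- \frac{1}{36665}\right) = -3070 - \frac{17429}{36665} = - \frac{112578979}{36665}$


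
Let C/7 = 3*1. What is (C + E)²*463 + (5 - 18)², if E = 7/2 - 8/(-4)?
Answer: 1301243/4 ≈ 3.2531e+5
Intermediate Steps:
C = 21 (C = 7*(3*1) = 7*3 = 21)
E = 11/2 (E = 7*(½) - 8*(-¼) = 7/2 + 2 = 11/2 ≈ 5.5000)
(C + E)²*463 + (5 - 18)² = (21 + 11/2)²*463 + (5 - 18)² = (53/2)²*463 + (-13)² = (2809/4)*463 + 169 = 1300567/4 + 169 = 1301243/4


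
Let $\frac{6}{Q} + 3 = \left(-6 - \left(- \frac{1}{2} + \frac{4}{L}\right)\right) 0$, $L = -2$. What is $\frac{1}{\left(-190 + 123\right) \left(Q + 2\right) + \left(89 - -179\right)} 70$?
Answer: $\frac{35}{134} \approx 0.26119$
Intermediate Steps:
$Q = -2$ ($Q = \frac{6}{-3 + \left(-6 - \left(-2 - \frac{1}{2}\right)\right) 0} = \frac{6}{-3 + \left(-6 - - \frac{5}{2}\right) 0} = \frac{6}{-3 + \left(-6 + \left(\frac{1}{2} + 2\right)\right) 0} = \frac{6}{-3 + \left(-6 + \frac{5}{2}\right) 0} = \frac{6}{-3 - 0} = \frac{6}{-3 + 0} = \frac{6}{-3} = 6 \left(- \frac{1}{3}\right) = -2$)
$\frac{1}{\left(-190 + 123\right) \left(Q + 2\right) + \left(89 - -179\right)} 70 = \frac{1}{\left(-190 + 123\right) \left(-2 + 2\right) + \left(89 - -179\right)} 70 = \frac{1}{\left(-67\right) 0 + \left(89 + 179\right)} 70 = \frac{1}{0 + 268} \cdot 70 = \frac{1}{268} \cdot 70 = \frac{35}{134}$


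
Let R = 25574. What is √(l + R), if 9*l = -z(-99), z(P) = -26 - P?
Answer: √230093/3 ≈ 159.89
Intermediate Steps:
l = -73/9 (l = (-(-26 - 1*(-99)))/9 = (-(-26 + 99))/9 = (-1*73)/9 = (⅑)*(-73) = -73/9 ≈ -8.1111)
√(l + R) = √(-73/9 + 25574) = √(230093/9) = √230093/3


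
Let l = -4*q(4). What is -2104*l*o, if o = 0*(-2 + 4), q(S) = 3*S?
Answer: 0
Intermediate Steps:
l = -48 (l = -12*4 = -4*12 = -48)
o = 0 (o = 0*2 = 0)
-2104*l*o = -(-100992)*0 = -2104*0 = 0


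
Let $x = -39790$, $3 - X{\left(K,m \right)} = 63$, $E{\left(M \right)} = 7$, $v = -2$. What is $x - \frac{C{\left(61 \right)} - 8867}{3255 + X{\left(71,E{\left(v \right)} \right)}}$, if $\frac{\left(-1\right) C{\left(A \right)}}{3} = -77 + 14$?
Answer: $- \frac{127120372}{3195} \approx -39787.0$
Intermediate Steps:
$X{\left(K,m \right)} = -60$ ($X{\left(K,m \right)} = 3 - 63 = -60$)
$C{\left(A \right)} = 189$ ($C{\left(A \right)} = - 3 \left(-77 + 14\right) = \left(-3\right) \left(-63\right) = 189$)
$x - \frac{C{\left(61 \right)} - 8867}{3255 + X{\left(71,E{\left(v \right)} \right)}} = -39790 - \frac{189 - 8867}{3255 - 60} = -39790 - - \frac{8678}{3195} = -39790 + \frac{8678}{3195} = - \frac{127120372}{3195}$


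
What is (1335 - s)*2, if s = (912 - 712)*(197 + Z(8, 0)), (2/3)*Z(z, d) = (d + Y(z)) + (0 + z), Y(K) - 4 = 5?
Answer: -86330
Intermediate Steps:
Y(K) = 9 (Y(K) = 4 + 5 = 9)
Z(z, d) = 27/2 + 3*d/2 + 3*z/2 (Z(z, d) = 3*((d + 9) + (0 + z))/2 = 3*((9 + d) + z)/2 = 3*(9 + d + z)/2 = 27/2 + 3*d/2 + 3*z/2)
s = 44500 (s = (912 - 712)*(197 + (27/2 + (3/2)*0 + (3/2)*8)) = 200*(197 + (27/2 + 0 + 12)) = 200*(197 + 51/2) = 200*(445/2) = 44500)
(1335 - s)*2 = (1335 - 1*44500)*2 = (1335 - 44500)*2 = -43165*2 = -86330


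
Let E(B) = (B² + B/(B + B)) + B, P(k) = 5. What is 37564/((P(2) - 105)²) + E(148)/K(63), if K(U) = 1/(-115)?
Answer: -6340084359/2500 ≈ -2.5360e+6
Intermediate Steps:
E(B) = ½ + B + B² (E(B) = (B² + B/((2*B))) + B = (B² + (1/(2*B))*B) + B = (B² + ½) + B = (½ + B²) + B = ½ + B + B²)
K(U) = -1/115
37564/((P(2) - 105)²) + E(148)/K(63) = 37564/((5 - 105)²) + (½ + 148 + 148²)/(-1/115) = 37564/((-100)²) + (½ + 148 + 21904)*(-115) = 37564/10000 + (44105/2)*(-115) = 37564*(1/10000) - 5072075/2 = 9391/2500 - 5072075/2 = -6340084359/2500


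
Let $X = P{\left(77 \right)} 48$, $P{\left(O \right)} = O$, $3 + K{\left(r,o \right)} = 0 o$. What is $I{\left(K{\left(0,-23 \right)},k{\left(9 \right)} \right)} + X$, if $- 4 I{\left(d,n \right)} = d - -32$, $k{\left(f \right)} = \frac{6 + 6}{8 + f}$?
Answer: $\frac{14755}{4} \approx 3688.8$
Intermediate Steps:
$K{\left(r,o \right)} = -3$ ($K{\left(r,o \right)} = -3 + 0 o = -3 + 0 = -3$)
$k{\left(f \right)} = \frac{12}{8 + f}$
$I{\left(d,n \right)} = -8 - \frac{d}{4}$ ($I{\left(d,n \right)} = - \frac{d - -32}{4} = - \frac{d + 32}{4} = - \frac{32 + d}{4} = -8 - \frac{d}{4}$)
$X = 3696$ ($X = 77 \cdot 48 = 3696$)
$I{\left(K{\left(0,-23 \right)},k{\left(9 \right)} \right)} + X = \left(-8 - - \frac{3}{4}\right) + 3696 = \left(-8 + \frac{3}{4}\right) + 3696 = - \frac{29}{4} + 3696 = \frac{14755}{4}$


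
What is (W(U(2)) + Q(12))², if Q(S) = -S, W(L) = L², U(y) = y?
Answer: 64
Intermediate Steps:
(W(U(2)) + Q(12))² = (2² - 1*12)² = (4 - 12)² = (-8)² = 64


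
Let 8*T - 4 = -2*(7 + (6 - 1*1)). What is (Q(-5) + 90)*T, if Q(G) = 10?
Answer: -250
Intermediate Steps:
T = -5/2 (T = ½ + (-2*(7 + (6 - 1*1)))/8 = ½ + (-2*(7 + (6 - 1)))/8 = ½ + (-2*(7 + 5))/8 = ½ + (-2*12)/8 = ½ + (⅛)*(-24) = ½ - 3 = -5/2 ≈ -2.5000)
(Q(-5) + 90)*T = (10 + 90)*(-5/2) = 100*(-5/2) = -250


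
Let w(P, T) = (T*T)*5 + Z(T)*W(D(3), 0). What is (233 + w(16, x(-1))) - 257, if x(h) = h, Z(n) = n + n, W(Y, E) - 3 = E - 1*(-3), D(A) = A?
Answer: -31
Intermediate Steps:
W(Y, E) = 6 + E (W(Y, E) = 3 + (E - 1*(-3)) = 3 + (E + 3) = 3 + (3 + E) = 6 + E)
Z(n) = 2*n
w(P, T) = 5*T² + 12*T (w(P, T) = (T*T)*5 + (2*T)*(6 + 0) = T²*5 + (2*T)*6 = 5*T² + 12*T)
(233 + w(16, x(-1))) - 257 = (233 - (12 + 5*(-1))) - 257 = (233 - (12 - 5)) - 257 = (233 - 1*7) - 257 = (233 - 7) - 257 = 226 - 257 = -31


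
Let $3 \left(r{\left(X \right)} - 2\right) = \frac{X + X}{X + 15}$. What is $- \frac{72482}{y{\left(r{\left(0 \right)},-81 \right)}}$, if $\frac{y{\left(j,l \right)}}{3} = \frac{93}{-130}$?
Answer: $\frac{9422660}{279} \approx 33773.0$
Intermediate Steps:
$r{\left(X \right)} = 2 + \frac{2 X}{3 \left(15 + X\right)}$ ($r{\left(X \right)} = 2 + \frac{\left(X + X\right) \frac{1}{X + 15}}{3} = 2 + \frac{2 X \frac{1}{15 + X}}{3} = 2 + \frac{2 X}{3 \left(15 + X\right)}$)
$y{\left(j,l \right)} = - \frac{279}{130}$ ($y{\left(j,l \right)} = 3 \frac{93}{-130} = 3 \cdot 93 \left(- \frac{1}{130}\right) = 3 \left(- \frac{93}{130}\right) = - \frac{279}{130}$)
$- \frac{72482}{y{\left(r{\left(0 \right)},-81 \right)}} = - \frac{72482}{- \frac{279}{130}} = \left(-72482\right) \left(- \frac{130}{279}\right) = \frac{9422660}{279}$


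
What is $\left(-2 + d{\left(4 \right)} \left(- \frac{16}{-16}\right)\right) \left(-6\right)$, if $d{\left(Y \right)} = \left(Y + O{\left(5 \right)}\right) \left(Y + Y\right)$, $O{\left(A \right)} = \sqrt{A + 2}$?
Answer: $-180 - 48 \sqrt{7} \approx -307.0$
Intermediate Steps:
$O{\left(A \right)} = \sqrt{2 + A}$
$d{\left(Y \right)} = 2 Y \left(Y + \sqrt{7}\right)$ ($d{\left(Y \right)} = \left(Y + \sqrt{2 + 5}\right) \left(Y + Y\right) = \left(Y + \sqrt{7}\right) 2 Y = 2 Y \left(Y + \sqrt{7}\right)$)
$\left(-2 + d{\left(4 \right)} \left(- \frac{16}{-16}\right)\right) \left(-6\right) = \left(-2 + 2 \cdot 4 \left(4 + \sqrt{7}\right) \left(- \frac{16}{-16}\right)\right) \left(-6\right) = \left(-2 + \left(32 + 8 \sqrt{7}\right) \left(\left(-16\right) \left(- \frac{1}{16}\right)\right)\right) \left(-6\right) = \left(-2 + \left(32 + 8 \sqrt{7}\right) 1\right) \left(-6\right) = \left(-2 + \left(32 + 8 \sqrt{7}\right)\right) \left(-6\right) = \left(30 + 8 \sqrt{7}\right) \left(-6\right) = -180 - 48 \sqrt{7}$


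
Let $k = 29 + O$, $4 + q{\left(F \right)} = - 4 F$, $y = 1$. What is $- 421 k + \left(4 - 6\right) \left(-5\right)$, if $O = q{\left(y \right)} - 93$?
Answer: $30322$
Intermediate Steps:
$q{\left(F \right)} = -4 - 4 F$
$O = -101$ ($O = \left(-4 - 4\right) - 93 = -8 - 93 = -101$)
$k = -72$ ($k = 29 - 101 = -72$)
$- 421 k + \left(4 - 6\right) \left(-5\right) = \left(-421\right) \left(-72\right) + \left(4 - 6\right) \left(-5\right) = 30312 - -10 = 30312 + 10 = 30322$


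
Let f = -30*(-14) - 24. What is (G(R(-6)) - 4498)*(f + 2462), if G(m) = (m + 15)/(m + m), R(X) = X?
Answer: -25714855/2 ≈ -1.2857e+7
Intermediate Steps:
f = 396 (f = 420 - 24 = 396)
G(m) = (15 + m)/(2*m) (G(m) = (15 + m)/((2*m)) = (15 + m)*(1/(2*m)) = (15 + m)/(2*m))
(G(R(-6)) - 4498)*(f + 2462) = ((½)*(15 - 6)/(-6) - 4498)*(396 + 2462) = ((½)*(-⅙)*9 - 4498)*2858 = (-¾ - 4498)*2858 = -17995/4*2858 = -25714855/2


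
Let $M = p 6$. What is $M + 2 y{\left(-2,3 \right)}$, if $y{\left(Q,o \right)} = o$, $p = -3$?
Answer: $-12$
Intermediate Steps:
$M = -18$ ($M = \left(-3\right) 6 = -18$)
$M + 2 y{\left(-2,3 \right)} = -18 + 2 \cdot 3 = -18 + 6 = -12$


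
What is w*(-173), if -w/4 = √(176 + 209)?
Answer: 692*√385 ≈ 13578.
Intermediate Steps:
w = -4*√385 (w = -4*√(176 + 209) = -4*√385 ≈ -78.486)
w*(-173) = -4*√385*(-173) = 692*√385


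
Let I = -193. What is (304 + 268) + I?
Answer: 379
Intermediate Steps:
(304 + 268) + I = (304 + 268) - 193 = 572 - 193 = 379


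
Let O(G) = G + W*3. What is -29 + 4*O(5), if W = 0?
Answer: -9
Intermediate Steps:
O(G) = G (O(G) = G + 0*3 = G + 0 = G)
-29 + 4*O(5) = -29 + 4*5 = -29 + 20 = -9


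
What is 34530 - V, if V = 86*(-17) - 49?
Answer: 36041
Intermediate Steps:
V = -1511 (V = -1462 - 49 = -1511)
34530 - V = 34530 - 1*(-1511) = 34530 + 1511 = 36041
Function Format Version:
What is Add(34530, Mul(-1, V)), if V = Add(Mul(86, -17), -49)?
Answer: 36041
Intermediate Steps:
V = -1511 (V = Add(-1462, -49) = -1511)
Add(34530, Mul(-1, V)) = Add(34530, Mul(-1, -1511)) = Add(34530, 1511) = 36041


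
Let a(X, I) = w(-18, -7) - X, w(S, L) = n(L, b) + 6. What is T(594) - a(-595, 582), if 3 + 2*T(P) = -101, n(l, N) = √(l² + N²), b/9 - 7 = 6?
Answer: -653 - √13738 ≈ -770.21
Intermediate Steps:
b = 117 (b = 63 + 9*6 = 63 + 54 = 117)
n(l, N) = √(N² + l²)
T(P) = -52 (T(P) = -3/2 + (½)*(-101) = -3/2 - 101/2 = -52)
w(S, L) = 6 + √(13689 + L²) (w(S, L) = √(117² + L²) + 6 = √(13689 + L²) + 6 = 6 + √(13689 + L²))
a(X, I) = 6 + √13738 - X (a(X, I) = (6 + √(13689 + (-7)²)) - X = (6 + √(13689 + 49)) - X = (6 + √13738) - X = 6 + √13738 - X)
T(594) - a(-595, 582) = -52 - (6 + √13738 - 1*(-595)) = -52 - (6 + √13738 + 595) = -52 - (601 + √13738) = -52 + (-601 - √13738) = -653 - √13738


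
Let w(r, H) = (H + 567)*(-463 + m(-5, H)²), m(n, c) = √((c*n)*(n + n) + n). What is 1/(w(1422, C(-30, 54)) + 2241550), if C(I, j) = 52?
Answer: 1/3561258 ≈ 2.8080e-7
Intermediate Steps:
m(n, c) = √(n + 2*c*n²) (m(n, c) = √((c*n)*(2*n) + n) = √(2*c*n² + n) = √(n + 2*c*n²))
w(r, H) = (-468 + 50*H)*(567 + H) (w(r, H) = (H + 567)*(-463 + (√(-5*(1 + 2*H*(-5))))²) = (567 + H)*(-463 + (√(-5*(1 - 10*H)))²) = (567 + H)*(-463 + (√(-5 + 50*H))²) = (567 + H)*(-463 + (-5 + 50*H)) = (567 + H)*(-468 + 50*H) = (-468 + 50*H)*(567 + H))
1/(w(1422, C(-30, 54)) + 2241550) = 1/((-265356 + 50*52² + 27882*52) + 2241550) = 1/((-265356 + 50*2704 + 1449864) + 2241550) = 1/((-265356 + 135200 + 1449864) + 2241550) = 1/(1319708 + 2241550) = 1/3561258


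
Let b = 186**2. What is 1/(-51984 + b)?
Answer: -1/17388 ≈ -5.7511e-5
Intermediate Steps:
b = 34596
1/(-51984 + b) = 1/(-51984 + 34596) = 1/(-17388) = -1/17388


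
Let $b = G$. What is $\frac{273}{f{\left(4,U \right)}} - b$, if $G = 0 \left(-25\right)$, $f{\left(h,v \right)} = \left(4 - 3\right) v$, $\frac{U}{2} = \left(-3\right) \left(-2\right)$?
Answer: $\frac{91}{4} \approx 22.75$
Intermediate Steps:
$U = 12$ ($U = 2 \left(\left(-3\right) \left(-2\right)\right) = 2 \cdot 6 = 12$)
$f{\left(h,v \right)} = v$ ($f{\left(h,v \right)} = 1 v = v$)
$G = 0$
$b = 0$
$\frac{273}{f{\left(4,U \right)}} - b = \frac{273}{12} - 0 = 273 \cdot \frac{1}{12} + 0 = \frac{91}{4} + 0 = \frac{91}{4}$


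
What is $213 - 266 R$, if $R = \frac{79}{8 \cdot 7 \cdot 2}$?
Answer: $\frac{203}{8} \approx 25.375$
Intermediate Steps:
$R = \frac{79}{112}$ ($R = \frac{79}{56 \cdot 2} = \frac{79}{112} \approx 0.70536$)
$213 - 266 R = 213 - \frac{1501}{8} = \frac{203}{8}$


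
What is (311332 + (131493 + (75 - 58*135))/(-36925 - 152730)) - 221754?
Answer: 16988791852/189655 ≈ 89577.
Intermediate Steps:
(311332 + (131493 + (75 - 58*135))/(-36925 - 152730)) - 221754 = (311332 + (131493 + (75 - 7830))/(-189655)) - 221754 = (311332 + (131493 - 7755)*(-1/189655)) - 221754 = (311332 + 123738*(-1/189655)) - 221754 = (311332 - 123738/189655) - 221754 = 59045546722/189655 - 221754 = 16988791852/189655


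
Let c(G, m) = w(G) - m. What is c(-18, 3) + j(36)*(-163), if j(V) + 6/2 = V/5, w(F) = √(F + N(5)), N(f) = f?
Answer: -3438/5 + I*√13 ≈ -687.6 + 3.6056*I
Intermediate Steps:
w(F) = √(5 + F) (w(F) = √(F + 5) = √(5 + F))
j(V) = -3 + V/5
c(G, m) = √(5 + G) - m
c(-18, 3) + j(36)*(-163) = (√(5 - 18) - 1*3) + (-3 + (⅕)*36)*(-163) = (√(-13) - 3) + (-3 + 36/5)*(-163) = (I*√13 - 3) + (21/5)*(-163) = (-3 + I*√13) - 3423/5 = -3438/5 + I*√13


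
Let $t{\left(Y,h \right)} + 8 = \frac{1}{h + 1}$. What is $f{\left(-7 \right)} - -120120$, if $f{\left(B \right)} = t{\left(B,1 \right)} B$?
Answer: $\frac{240345}{2} \approx 1.2017 \cdot 10^{5}$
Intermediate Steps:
$t{\left(Y,h \right)} = -8 + \frac{1}{1 + h}$ ($t{\left(Y,h \right)} = -8 + \frac{1}{h + 1} = -8 + \frac{1}{1 + h}$)
$f{\left(B \right)} = - \frac{15 B}{2}$ ($f{\left(B \right)} = \frac{-7 - 8}{1 + 1} B = \frac{-7 - 8}{2} B = \frac{1}{2} \left(-15\right) B = - \frac{15 B}{2}$)
$f{\left(-7 \right)} - -120120 = \left(- \frac{15}{2}\right) \left(-7\right) - -120120 = \frac{105}{2} + 120120 = \frac{240345}{2}$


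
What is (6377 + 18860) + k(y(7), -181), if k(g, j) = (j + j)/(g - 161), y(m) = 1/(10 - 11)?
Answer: 2044378/81 ≈ 25239.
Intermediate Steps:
y(m) = -1 (y(m) = 1/(-1) = -1)
k(g, j) = 2*j/(-161 + g) (k(g, j) = (2*j)/(-161 + g) = 2*j/(-161 + g))
(6377 + 18860) + k(y(7), -181) = (6377 + 18860) + 2*(-181)/(-161 - 1) = 25237 + 2*(-181)/(-162) = 25237 + 2*(-181)*(-1/162) = 25237 + 181/81 = 2044378/81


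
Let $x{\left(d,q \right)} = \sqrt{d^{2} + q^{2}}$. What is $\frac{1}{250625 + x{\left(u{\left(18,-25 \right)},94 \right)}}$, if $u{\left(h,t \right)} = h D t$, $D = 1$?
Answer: $\frac{250625}{62812679289} - \frac{2 \sqrt{52834}}{62812679289} \approx 3.9827 \cdot 10^{-6}$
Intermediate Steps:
$u{\left(h,t \right)} = h t$ ($u{\left(h,t \right)} = h 1 t = h t$)
$\frac{1}{250625 + x{\left(u{\left(18,-25 \right)},94 \right)}} = \frac{1}{250625 + \sqrt{\left(18 \left(-25\right)\right)^{2} + 94^{2}}} = \frac{1}{250625 + \sqrt{\left(-450\right)^{2} + 8836}} = \frac{1}{250625 + \sqrt{202500 + 8836}} = \frac{1}{250625 + \sqrt{211336}} = \frac{1}{250625 + 2 \sqrt{52834}}$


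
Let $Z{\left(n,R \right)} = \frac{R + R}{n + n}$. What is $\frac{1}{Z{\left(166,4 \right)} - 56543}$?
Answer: $- \frac{83}{4693067} \approx -1.7686 \cdot 10^{-5}$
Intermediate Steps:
$Z{\left(n,R \right)} = \frac{R}{n}$ ($Z{\left(n,R \right)} = \frac{2 R}{2 n} = 2 R \frac{1}{2 n} = \frac{R}{n}$)
$\frac{1}{Z{\left(166,4 \right)} - 56543} = \frac{1}{\frac{4}{166} - 56543} = \frac{1}{4 \cdot \frac{1}{166} - 56543} = \frac{1}{\frac{2}{83} - 56543} = \frac{1}{- \frac{4693067}{83}} = - \frac{83}{4693067}$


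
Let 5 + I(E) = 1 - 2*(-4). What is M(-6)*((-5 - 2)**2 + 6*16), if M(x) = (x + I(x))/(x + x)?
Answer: 145/6 ≈ 24.167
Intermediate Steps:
I(E) = 4 (I(E) = -5 + (1 - 2*(-4)) = -5 + (1 + 8) = -5 + 9 = 4)
M(x) = (4 + x)/(2*x) (M(x) = (x + 4)/(x + x) = (4 + x)/((2*x)) = (4 + x)*(1/(2*x)) = (4 + x)/(2*x))
M(-6)*((-5 - 2)**2 + 6*16) = ((1/2)*(4 - 6)/(-6))*((-5 - 2)**2 + 6*16) = ((1/2)*(-1/6)*(-2))*((-7)**2 + 96) = (49 + 96)/6 = (1/6)*145 = 145/6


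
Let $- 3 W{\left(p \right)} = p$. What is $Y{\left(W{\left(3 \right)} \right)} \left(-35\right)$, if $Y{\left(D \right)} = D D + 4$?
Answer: $-175$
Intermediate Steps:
$W{\left(p \right)} = - \frac{p}{3}$
$Y{\left(D \right)} = 4 + D^{2}$ ($Y{\left(D \right)} = D^{2} + 4 = 4 + D^{2}$)
$Y{\left(W{\left(3 \right)} \right)} \left(-35\right) = \left(4 + \left(\left(- \frac{1}{3}\right) 3\right)^{2}\right) \left(-35\right) = \left(4 + \left(-1\right)^{2}\right) \left(-35\right) = \left(4 + 1\right) \left(-35\right) = 5 \left(-35\right) = -175$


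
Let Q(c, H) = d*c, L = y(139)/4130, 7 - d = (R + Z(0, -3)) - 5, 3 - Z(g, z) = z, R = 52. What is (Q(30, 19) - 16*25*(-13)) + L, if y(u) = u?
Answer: 15776739/4130 ≈ 3820.0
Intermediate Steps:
Z(g, z) = 3 - z
d = -46 (d = 7 - ((52 + (3 - 1*(-3))) - 5) = 7 - ((52 + (3 + 3)) - 5) = 7 - ((52 + 6) - 5) = 7 - (58 - 5) = 7 - 1*53 = 7 - 53 = -46)
L = 139/4130 ≈ 0.033656
Q(c, H) = -46*c
(Q(30, 19) - 16*25*(-13)) + L = (-46*30 - 16*25*(-13)) + 139/4130 = (-1380 - 400*(-13)) + 139/4130 = (-1380 + 5200) + 139/4130 = 3820 + 139/4130 = 15776739/4130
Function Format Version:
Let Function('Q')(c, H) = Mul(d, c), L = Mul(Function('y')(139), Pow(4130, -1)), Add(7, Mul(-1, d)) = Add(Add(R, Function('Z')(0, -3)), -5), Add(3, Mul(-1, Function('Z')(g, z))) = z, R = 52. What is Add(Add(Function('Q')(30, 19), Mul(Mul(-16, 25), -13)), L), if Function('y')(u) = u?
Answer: Rational(15776739, 4130) ≈ 3820.0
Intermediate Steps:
Function('Z')(g, z) = Add(3, Mul(-1, z))
d = -46 (d = Add(7, Mul(-1, Add(Add(52, Add(3, Mul(-1, -3))), -5))) = Add(7, Mul(-1, Add(Add(52, Add(3, 3)), -5))) = Add(7, Mul(-1, Add(Add(52, 6), -5))) = Add(7, Mul(-1, Add(58, -5))) = Add(7, Mul(-1, 53)) = Add(7, -53) = -46)
L = Rational(139, 4130) (L = Mul(139, Pow(4130, -1)) = Mul(139, Rational(1, 4130)) = Rational(139, 4130) ≈ 0.033656)
Function('Q')(c, H) = Mul(-46, c)
Add(Add(Function('Q')(30, 19), Mul(Mul(-16, 25), -13)), L) = Add(Add(Mul(-46, 30), Mul(Mul(-16, 25), -13)), Rational(139, 4130)) = Add(Add(-1380, Mul(-400, -13)), Rational(139, 4130)) = Add(Add(-1380, 5200), Rational(139, 4130)) = Add(3820, Rational(139, 4130)) = Rational(15776739, 4130)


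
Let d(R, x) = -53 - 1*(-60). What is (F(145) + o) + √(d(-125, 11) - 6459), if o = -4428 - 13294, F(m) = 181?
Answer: -17541 + 2*I*√1613 ≈ -17541.0 + 80.324*I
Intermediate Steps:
d(R, x) = 7 (d(R, x) = -53 + 60 = 7)
o = -17722
(F(145) + o) + √(d(-125, 11) - 6459) = (181 - 17722) + √(7 - 6459) = -17541 + √(-6452) = -17541 + 2*I*√1613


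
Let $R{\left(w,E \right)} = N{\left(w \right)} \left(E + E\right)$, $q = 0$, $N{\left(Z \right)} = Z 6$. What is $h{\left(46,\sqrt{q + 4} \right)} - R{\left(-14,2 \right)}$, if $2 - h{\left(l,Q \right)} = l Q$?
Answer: $246$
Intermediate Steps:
$N{\left(Z \right)} = 6 Z$
$R{\left(w,E \right)} = 12 E w$ ($R{\left(w,E \right)} = 6 w \left(E + E\right) = 6 w 2 E = 12 E w$)
$h{\left(l,Q \right)} = 2 - Q l$ ($h{\left(l,Q \right)} = 2 - l Q = 2 - Q l$)
$h{\left(46,\sqrt{q + 4} \right)} - R{\left(-14,2 \right)} = \left(2 - \sqrt{0 + 4} \cdot 46\right) - 12 \cdot 2 \left(-14\right) = \left(2 - \sqrt{4} \cdot 46\right) - -336 = \left(2 - 2 \cdot 46\right) + 336 = \left(2 - 92\right) + 336 = -90 + 336 = 246$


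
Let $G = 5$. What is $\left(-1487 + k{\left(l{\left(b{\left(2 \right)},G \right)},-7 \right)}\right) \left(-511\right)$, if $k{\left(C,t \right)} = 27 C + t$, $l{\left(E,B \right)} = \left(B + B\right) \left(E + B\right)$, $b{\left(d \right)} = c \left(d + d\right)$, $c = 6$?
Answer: $-3237696$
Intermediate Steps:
$b{\left(d \right)} = 12 d$ ($b{\left(d \right)} = 6 \left(d + d\right) = 6 \cdot 2 d = 12 d$)
$l{\left(E,B \right)} = 2 B \left(B + E\right)$
$k{\left(C,t \right)} = t + 27 C$
$\left(-1487 + k{\left(l{\left(b{\left(2 \right)},G \right)},-7 \right)}\right) \left(-511\right) = \left(-1487 - \left(7 - 27 \cdot 2 \cdot 5 \left(5 + 12 \cdot 2\right)\right)\right) \left(-511\right) = \left(-1487 - \left(7 - 27 \cdot 2 \cdot 5 \left(5 + 24\right)\right)\right) \left(-511\right) = \left(-1487 - \left(7 - 27 \cdot 2 \cdot 5 \cdot 29\right)\right) \left(-511\right) = \left(-1487 + \left(-7 + 27 \cdot 290\right)\right) \left(-511\right) = \left(-1487 + \left(-7 + 7830\right)\right) \left(-511\right) = \left(-1487 + 7823\right) \left(-511\right) = 6336 \left(-511\right) = -3237696$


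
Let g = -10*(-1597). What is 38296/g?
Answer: 19148/7985 ≈ 2.3980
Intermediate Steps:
g = 15970
38296/g = 38296/15970 = 38296*(1/15970) = 19148/7985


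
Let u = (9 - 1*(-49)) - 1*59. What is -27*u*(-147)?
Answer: -3969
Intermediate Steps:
u = -1 (u = (9 + 49) - 59 = 58 - 59 = -1)
-27*u*(-147) = -27*(-1)*(-147) = 27*(-147) = -3969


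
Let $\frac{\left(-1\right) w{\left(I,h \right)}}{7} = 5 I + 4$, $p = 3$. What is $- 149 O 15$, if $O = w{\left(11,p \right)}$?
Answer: $923055$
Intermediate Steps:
$w{\left(I,h \right)} = -28 - 35 I$ ($w{\left(I,h \right)} = - 7 \left(5 I + 4\right) = - 7 \left(4 + 5 I\right) = -28 - 35 I$)
$O = -413$ ($O = -28 - 385 = -413$)
$- 149 O 15 = \left(-149\right) \left(-413\right) 15 = 61537 \cdot 15 = 923055$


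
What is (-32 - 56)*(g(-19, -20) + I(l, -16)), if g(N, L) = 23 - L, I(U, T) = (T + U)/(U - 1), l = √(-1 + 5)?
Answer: -2552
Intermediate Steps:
l = 2 (l = √4 = 2)
I(U, T) = (T + U)/(-1 + U)
(-32 - 56)*(g(-19, -20) + I(l, -16)) = (-32 - 56)*((23 - 1*(-20)) + (-16 + 2)/(-1 + 2)) = -88*((23 + 20) - 14/1) = -88*(43 + 1*(-14)) = -88*(43 - 14) = -88*29 = -2552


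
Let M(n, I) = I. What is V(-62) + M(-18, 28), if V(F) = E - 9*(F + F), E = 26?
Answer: 1170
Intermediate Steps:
V(F) = 26 - 18*F (V(F) = 26 - 9*(F + F) = 26 - 9*2*F = 26 - 18*F)
V(-62) + M(-18, 28) = (26 - 18*(-62)) + 28 = (26 + 1116) + 28 = 1142 + 28 = 1170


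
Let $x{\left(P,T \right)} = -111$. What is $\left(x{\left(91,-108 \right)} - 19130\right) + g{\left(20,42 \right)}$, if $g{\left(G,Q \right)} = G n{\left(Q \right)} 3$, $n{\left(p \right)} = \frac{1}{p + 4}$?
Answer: $- \frac{442513}{23} \approx -19240.0$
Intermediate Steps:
$n{\left(p \right)} = \frac{1}{4 + p}$
$g{\left(G,Q \right)} = \frac{3 G}{4 + Q}$ ($g{\left(G,Q \right)} = \frac{G}{4 + Q} 3 = \frac{3 G}{4 + Q}$)
$\left(x{\left(91,-108 \right)} - 19130\right) + g{\left(20,42 \right)} = \left(-111 - 19130\right) + 3 \cdot 20 \frac{1}{4 + 42} = -19241 + 3 \cdot 20 \cdot \frac{1}{46} = -19241 + \frac{30}{23} = - \frac{442513}{23}$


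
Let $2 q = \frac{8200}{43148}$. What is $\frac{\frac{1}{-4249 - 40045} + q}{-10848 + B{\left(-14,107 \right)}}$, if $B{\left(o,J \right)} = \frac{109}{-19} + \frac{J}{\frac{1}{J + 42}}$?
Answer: $\frac{862420697}{46201288655088} \approx 1.8667 \cdot 10^{-5}$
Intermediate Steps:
$q = \frac{1025}{10787}$ ($q = \frac{8200 \cdot \frac{1}{43148}}{2} = \frac{1}{2} \cdot \frac{2050}{10787} = \frac{1025}{10787} \approx 0.095022$)
$B{\left(o,J \right)} = - \frac{109}{19} + J \left(42 + J\right)$ ($B{\left(o,J \right)} = 109 \left(- \frac{1}{19}\right) + \frac{J}{\frac{1}{42 + J}} = - \frac{109}{19} + J \left(42 + J\right)$)
$\frac{\frac{1}{-4249 - 40045} + q}{-10848 + B{\left(-14,107 \right)}} = \frac{\frac{1}{-4249 - 40045} + \frac{1025}{10787}}{-10848 + \left(- \frac{109}{19} + 107^{2} + 42 \cdot 107\right)} = \frac{\frac{1}{-44294} + \frac{1025}{10787}}{-10848 + \left(- \frac{109}{19} + 11449 + 4494\right)} = \frac{- \frac{1}{44294} + \frac{1025}{10787}}{-10848 + \frac{302808}{19}} = \frac{45390563}{477799378 \cdot \frac{96696}{19}} = \frac{45390563}{477799378} \cdot \frac{19}{96696} = \frac{862420697}{46201288655088}$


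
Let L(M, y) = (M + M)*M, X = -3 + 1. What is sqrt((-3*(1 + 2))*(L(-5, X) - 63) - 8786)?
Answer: I*sqrt(8669) ≈ 93.107*I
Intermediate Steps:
X = -2
L(M, y) = 2*M**2 (L(M, y) = (2*M)*M = 2*M**2)
sqrt((-3*(1 + 2))*(L(-5, X) - 63) - 8786) = sqrt((-3*(1 + 2))*(2*(-5)**2 - 63) - 8786) = sqrt((-3*3)*(2*25 - 63) - 8786) = sqrt(-9*(50 - 63) - 8786) = sqrt(-9*(-13) - 8786) = sqrt(117 - 8786) = sqrt(-8669) = I*sqrt(8669)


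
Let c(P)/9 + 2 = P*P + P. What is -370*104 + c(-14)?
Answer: -36860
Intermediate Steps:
c(P) = -18 + 9*P + 9*P**2 (c(P) = -18 + 9*(P*P + P) = -18 + 9*(P**2 + P) = -18 + 9*(P + P**2) = -18 + (9*P + 9*P**2) = -18 + 9*P + 9*P**2)
-370*104 + c(-14) = -370*104 + (-18 + 9*(-14) + 9*(-14)**2) = -38480 + (-18 - 126 + 9*196) = -38480 + (-18 - 126 + 1764) = -38480 + 1620 = -36860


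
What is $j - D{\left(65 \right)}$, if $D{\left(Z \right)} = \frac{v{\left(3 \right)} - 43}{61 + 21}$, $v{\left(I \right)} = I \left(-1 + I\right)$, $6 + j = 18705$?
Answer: $\frac{1533355}{82} \approx 18699.0$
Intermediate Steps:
$j = 18699$ ($j = -6 + 18705 = 18699$)
$D{\left(Z \right)} = - \frac{37}{82}$ ($D{\left(Z \right)} = \frac{3 \left(-1 + 3\right) - 43}{61 + 21} = \frac{3 \cdot 2 - 43}{82} = \left(6 - 43\right) \frac{1}{82} = \left(-37\right) \frac{1}{82} = - \frac{37}{82}$)
$j - D{\left(65 \right)} = 18699 - - \frac{37}{82} = 18699 + \frac{37}{82} = \frac{1533355}{82}$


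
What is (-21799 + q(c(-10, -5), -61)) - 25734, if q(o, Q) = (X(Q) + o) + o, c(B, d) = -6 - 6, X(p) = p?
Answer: -47618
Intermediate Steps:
c(B, d) = -12
q(o, Q) = Q + 2*o (q(o, Q) = (Q + o) + o = Q + 2*o)
(-21799 + q(c(-10, -5), -61)) - 25734 = (-21799 + (-61 + 2*(-12))) - 25734 = (-21799 + (-61 - 24)) - 25734 = (-21799 - 85) - 25734 = -21884 - 25734 = -47618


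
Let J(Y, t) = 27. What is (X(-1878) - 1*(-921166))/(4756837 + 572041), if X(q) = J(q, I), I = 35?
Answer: 921193/5328878 ≈ 0.17287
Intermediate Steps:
X(q) = 27
(X(-1878) - 1*(-921166))/(4756837 + 572041) = (27 - 1*(-921166))/(4756837 + 572041) = (27 + 921166)/5328878 = 921193*(1/5328878) = 921193/5328878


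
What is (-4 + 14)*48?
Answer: 480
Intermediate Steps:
(-4 + 14)*48 = 10*48 = 480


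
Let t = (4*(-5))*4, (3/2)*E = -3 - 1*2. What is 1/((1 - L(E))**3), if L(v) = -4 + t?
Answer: 1/614125 ≈ 1.6283e-6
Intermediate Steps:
E = -10/3 (E = 2*(-3 - 1*2)/3 = 2*(-3 - 2)/3 = (2/3)*(-5) = -10/3 ≈ -3.3333)
t = -80 (t = -20*4 = -80)
L(v) = -84 (L(v) = -4 - 80 = -84)
1/((1 - L(E))**3) = 1/((1 - 1*(-84))**3) = 1/((1 + 84)**3) = 1/(85**3) = 1/614125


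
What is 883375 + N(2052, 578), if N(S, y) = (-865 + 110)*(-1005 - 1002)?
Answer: 2398660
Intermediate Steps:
N(S, y) = 1515285 (N(S, y) = -755*(-2007) = 1515285)
883375 + N(2052, 578) = 883375 + 1515285 = 2398660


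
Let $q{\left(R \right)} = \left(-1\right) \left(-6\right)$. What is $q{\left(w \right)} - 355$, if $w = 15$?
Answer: $-349$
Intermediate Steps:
$q{\left(R \right)} = 6$
$q{\left(w \right)} - 355 = 6 - 355 = -349$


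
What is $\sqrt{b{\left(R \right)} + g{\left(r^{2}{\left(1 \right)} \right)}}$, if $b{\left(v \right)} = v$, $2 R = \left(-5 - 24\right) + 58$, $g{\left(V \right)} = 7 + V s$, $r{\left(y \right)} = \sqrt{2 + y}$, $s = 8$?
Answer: $\frac{\sqrt{182}}{2} \approx 6.7454$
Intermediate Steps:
$g{\left(V \right)} = 7 + 8 V$ ($g{\left(V \right)} = 7 + V 8 = 7 + 8 V$)
$R = \frac{29}{2}$ ($R = \frac{\left(-5 - 24\right) + 58}{2} = \frac{-29 + 58}{2} = \frac{1}{2} \cdot 29 = \frac{29}{2} \approx 14.5$)
$\sqrt{b{\left(R \right)} + g{\left(r^{2}{\left(1 \right)} \right)}} = \sqrt{\frac{29}{2} + \left(7 + 8 \left(\sqrt{2 + 1}\right)^{2}\right)} = \sqrt{\frac{29}{2} + \left(7 + 8 \left(\sqrt{3}\right)^{2}\right)} = \sqrt{\frac{29}{2} + \left(7 + 8 \cdot 3\right)} = \sqrt{\frac{29}{2} + \left(7 + 24\right)} = \sqrt{\frac{29}{2} + 31} = \sqrt{\frac{91}{2}} = \frac{\sqrt{182}}{2}$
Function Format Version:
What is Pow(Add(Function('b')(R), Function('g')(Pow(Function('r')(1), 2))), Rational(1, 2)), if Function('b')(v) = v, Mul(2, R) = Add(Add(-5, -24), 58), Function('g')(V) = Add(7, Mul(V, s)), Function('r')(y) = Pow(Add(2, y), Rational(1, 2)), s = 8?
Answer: Mul(Rational(1, 2), Pow(182, Rational(1, 2))) ≈ 6.7454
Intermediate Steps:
Function('g')(V) = Add(7, Mul(8, V)) (Function('g')(V) = Add(7, Mul(V, 8)) = Add(7, Mul(8, V)))
R = Rational(29, 2) (R = Mul(Rational(1, 2), Add(Add(-5, -24), 58)) = Mul(Rational(1, 2), Add(-29, 58)) = Mul(Rational(1, 2), 29) = Rational(29, 2) ≈ 14.500)
Pow(Add(Function('b')(R), Function('g')(Pow(Function('r')(1), 2))), Rational(1, 2)) = Pow(Add(Rational(29, 2), Add(7, Mul(8, Pow(Pow(Add(2, 1), Rational(1, 2)), 2)))), Rational(1, 2)) = Pow(Add(Rational(29, 2), Add(7, Mul(8, Pow(Pow(3, Rational(1, 2)), 2)))), Rational(1, 2)) = Pow(Add(Rational(29, 2), Add(7, Mul(8, 3))), Rational(1, 2)) = Pow(Add(Rational(29, 2), Add(7, 24)), Rational(1, 2)) = Pow(Add(Rational(29, 2), 31), Rational(1, 2)) = Pow(Rational(91, 2), Rational(1, 2)) = Mul(Rational(1, 2), Pow(182, Rational(1, 2)))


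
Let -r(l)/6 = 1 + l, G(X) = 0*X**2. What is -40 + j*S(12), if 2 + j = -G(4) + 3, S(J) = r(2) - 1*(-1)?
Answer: -57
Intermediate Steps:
G(X) = 0
r(l) = -6 - 6*l (r(l) = -6*(1 + l) = -6 - 6*l)
S(J) = -17 (S(J) = (-6 - 6*2) - 1*(-1) = (-6 - 12) + 1 = -18 + 1 = -17)
j = 1 (j = -2 + (-1*0 + 3) = -2 + (0 + 3) = -2 + 3 = 1)
-40 + j*S(12) = -40 + 1*(-17) = -40 - 17 = -57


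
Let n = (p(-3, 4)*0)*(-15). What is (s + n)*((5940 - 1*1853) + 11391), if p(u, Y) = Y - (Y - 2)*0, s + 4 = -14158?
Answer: -219199436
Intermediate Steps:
s = -14162 (s = -4 - 14158 = -14162)
p(u, Y) = Y (p(u, Y) = Y - (-2 + Y)*0 = Y - 1*0 = Y + 0 = Y)
n = 0 (n = (4*0)*(-15) = 0*(-15) = 0)
(s + n)*((5940 - 1*1853) + 11391) = (-14162 + 0)*((5940 - 1*1853) + 11391) = -14162*((5940 - 1853) + 11391) = -14162*(4087 + 11391) = -14162*15478 = -219199436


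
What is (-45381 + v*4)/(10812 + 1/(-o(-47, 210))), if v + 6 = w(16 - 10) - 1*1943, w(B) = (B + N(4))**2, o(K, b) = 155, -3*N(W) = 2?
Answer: -74023195/15082731 ≈ -4.9078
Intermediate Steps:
N(W) = -2/3 (N(W) = -1/3*2 = -2/3)
w(B) = (-2/3 + B)**2 (w(B) = (B - 2/3)**2 = (-2/3 + B)**2)
v = -17285/9 (v = -6 + ((-2 + 3*(16 - 10))**2/9 - 1*1943) = -6 + ((-2 + 3*6)**2/9 - 1943) = -6 + ((-2 + 18)**2/9 - 1943) = -6 + ((1/9)*16**2 - 1943) = -6 + ((1/9)*256 - 1943) = -6 + (256/9 - 1943) = -6 - 17231/9 = -17285/9 ≈ -1920.6)
(-45381 + v*4)/(10812 + 1/(-o(-47, 210))) = (-45381 - 17285/9*4)/(10812 + 1/(-1*155)) = (-45381 - 69140/9)/(10812 + 1/(-155)) = -477569/(9*(10812 - 1/155)) = -477569/(9*1675859/155) = -477569/9*155/1675859 = -74023195/15082731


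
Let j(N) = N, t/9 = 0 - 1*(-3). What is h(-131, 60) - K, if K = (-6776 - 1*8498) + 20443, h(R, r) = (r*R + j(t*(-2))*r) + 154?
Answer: -16115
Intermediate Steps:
t = 27 (t = 9*(0 - 1*(-3)) = 9*(0 + 3) = 9*3 = 27)
h(R, r) = 154 - 54*r + R*r (h(R, r) = (r*R + (27*(-2))*r) + 154 = (R*r - 54*r) + 154 = (-54*r + R*r) + 154 = 154 - 54*r + R*r)
K = 5169 (K = (-6776 - 8498) + 20443 = -15274 + 20443 = 5169)
h(-131, 60) - K = (154 - 54*60 - 131*60) - 1*5169 = (154 - 3240 - 7860) - 5169 = -10946 - 5169 = -16115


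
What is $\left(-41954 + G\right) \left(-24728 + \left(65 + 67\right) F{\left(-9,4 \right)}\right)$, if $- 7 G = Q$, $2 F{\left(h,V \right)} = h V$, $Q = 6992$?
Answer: $1164194240$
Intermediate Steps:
$F{\left(h,V \right)} = \frac{V h}{2}$ ($F{\left(h,V \right)} = \frac{h V}{2} = \frac{V h}{2}$)
$G = - \frac{6992}{7}$ ($G = \left(- \frac{1}{7}\right) 6992 = - \frac{6992}{7} \approx -998.86$)
$\left(-41954 + G\right) \left(-24728 + \left(65 + 67\right) F{\left(-9,4 \right)}\right) = \left(-41954 - \frac{6992}{7}\right) \left(-24728 + \left(65 + 67\right) \frac{1}{2} \cdot 4 \left(-9\right)\right) = - \frac{300670 \left(-24728 + 132 \left(-18\right)\right)}{7} = - \frac{300670 \left(-24728 - 2376\right)}{7} = \left(- \frac{300670}{7}\right) \left(-27104\right) = 1164194240$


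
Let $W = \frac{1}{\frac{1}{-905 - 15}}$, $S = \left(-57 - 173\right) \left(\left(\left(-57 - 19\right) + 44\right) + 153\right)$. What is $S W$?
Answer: $25603600$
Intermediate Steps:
$S = -27830$ ($S = - 230 \left(\left(-76 + 44\right) + 153\right) = - 230 \left(-32 + 153\right) = \left(-230\right) 121 = -27830$)
$W = -920$ ($W = \frac{1}{\frac{1}{-920}} = \frac{1}{- \frac{1}{920}} = -920$)
$S W = \left(-27830\right) \left(-920\right) = 25603600$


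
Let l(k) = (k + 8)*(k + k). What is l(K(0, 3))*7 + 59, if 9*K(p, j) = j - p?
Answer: 881/9 ≈ 97.889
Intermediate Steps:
K(p, j) = -p/9 + j/9 (K(p, j) = (j - p)/9 = -p/9 + j/9)
l(k) = 2*k*(8 + k) (l(k) = (8 + k)*(2*k) = 2*k*(8 + k))
l(K(0, 3))*7 + 59 = (2*(-⅑*0 + (⅑)*3)*(8 + (-⅑*0 + (⅑)*3)))*7 + 59 = (2*(0 + ⅓)*(8 + (0 + ⅓)))*7 + 59 = (2*(⅓)*(8 + ⅓))*7 + 59 = (2*(⅓)*(25/3))*7 + 59 = (50/9)*7 + 59 = 350/9 + 59 = 881/9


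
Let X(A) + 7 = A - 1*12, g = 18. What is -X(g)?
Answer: 1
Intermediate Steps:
X(A) = -19 + A (X(A) = -7 + (A - 1*12) = -7 + (A - 12) = -7 + (-12 + A) = -19 + A)
-X(g) = -(-19 + 18) = -1*(-1) = 1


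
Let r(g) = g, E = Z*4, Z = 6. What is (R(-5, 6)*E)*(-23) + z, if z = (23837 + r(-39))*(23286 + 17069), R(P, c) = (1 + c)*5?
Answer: 960348970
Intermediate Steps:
E = 24 (E = 6*4 = 24)
R(P, c) = 5 + 5*c
z = 960368290 (z = (23837 - 39)*(23286 + 17069) = 23798*40355 = 960368290)
(R(-5, 6)*E)*(-23) + z = ((5 + 5*6)*24)*(-23) + 960368290 = ((5 + 30)*24)*(-23) + 960368290 = (35*24)*(-23) + 960368290 = 840*(-23) + 960368290 = -19320 + 960368290 = 960348970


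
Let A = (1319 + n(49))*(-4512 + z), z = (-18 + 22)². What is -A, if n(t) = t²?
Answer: 16725120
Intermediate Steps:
z = 16 (z = 4² = 16)
A = -16725120 (A = (1319 + 49²)*(-4512 + 16) = (1319 + 2401)*(-4496) = 3720*(-4496) = -16725120)
-A = -1*(-16725120) = 16725120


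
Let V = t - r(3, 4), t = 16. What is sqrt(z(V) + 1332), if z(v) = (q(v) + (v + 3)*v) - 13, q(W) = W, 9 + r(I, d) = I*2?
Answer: 2*sqrt(439) ≈ 41.905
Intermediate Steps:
r(I, d) = -9 + 2*I (r(I, d) = -9 + I*2 = -9 + 2*I)
V = 19 (V = 16 - (-9 + 2*3) = 16 - (-9 + 6) = 16 - 1*(-3) = 16 + 3 = 19)
z(v) = -13 + v + v*(3 + v) (z(v) = (v + (v + 3)*v) - 13 = (v + (3 + v)*v) - 13 = (v + v*(3 + v)) - 13 = -13 + v + v*(3 + v))
sqrt(z(V) + 1332) = sqrt((-13 + 19**2 + 4*19) + 1332) = sqrt((-13 + 361 + 76) + 1332) = sqrt(424 + 1332) = sqrt(1756) = 2*sqrt(439)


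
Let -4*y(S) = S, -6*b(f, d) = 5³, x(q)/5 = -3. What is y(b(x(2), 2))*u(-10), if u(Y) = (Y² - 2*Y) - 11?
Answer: 13625/24 ≈ 567.71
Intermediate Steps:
x(q) = -15 (x(q) = 5*(-3) = -15)
b(f, d) = -125/6 (b(f, d) = -⅙*5³ = -⅙*125 = -125/6)
y(S) = -S/4
u(Y) = -11 + Y² - 2*Y
y(b(x(2), 2))*u(-10) = (-¼*(-125/6))*(-11 + (-10)² - 2*(-10)) = 125*(-11 + 100 + 20)/24 = (125/24)*109 = 13625/24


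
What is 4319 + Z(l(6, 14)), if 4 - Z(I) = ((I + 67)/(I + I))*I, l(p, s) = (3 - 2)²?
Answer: 4289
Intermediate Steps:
l(p, s) = 1 (l(p, s) = 1² = 1)
Z(I) = -59/2 - I/2 (Z(I) = 4 - (I + 67)/(I + I)*I = 4 - (67 + I)/((2*I))*I = 4 - (67 + I)*(1/(2*I))*I = 4 - (67 + I)/(2*I)*I = 4 - (67/2 + I/2) = 4 + (-67/2 - I/2) = -59/2 - I/2)
4319 + Z(l(6, 14)) = 4319 + (-59/2 - ½*1) = 4319 + (-59/2 - ½) = 4319 - 30 = 4289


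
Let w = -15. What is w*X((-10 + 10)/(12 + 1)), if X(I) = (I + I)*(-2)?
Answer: 0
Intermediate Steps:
X(I) = -4*I (X(I) = (2*I)*(-2) = -4*I)
w*X((-10 + 10)/(12 + 1)) = -(-60)*(-10 + 10)/(12 + 1) = -(-60)*0/13 = -(-60)*0*(1/13) = -(-60)*0 = -15*0 = 0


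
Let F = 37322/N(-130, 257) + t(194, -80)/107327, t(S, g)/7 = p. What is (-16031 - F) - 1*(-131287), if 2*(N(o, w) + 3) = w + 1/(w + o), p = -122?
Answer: 17878001043376/155516823 ≈ 1.1496e+5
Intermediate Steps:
t(S, g) = -854 (t(S, g) = 7*(-122) = -854)
N(o, w) = -3 + w/2 + 1/(2*(o + w)) (N(o, w) = -3 + (w + 1/(w + o))/2 = -3 + (w + 1/(o + w))/2 = -3 + (w/2 + 1/(2*(o + w))) = -3 + w/2 + 1/(2*(o + w)))
F = 46245908312/155516823 (F = 37322/(((1 + 257² - 6*(-130) - 6*257 - 130*257)/(2*(-130 + 257)))) - 854/107327 = 37322/(((½)*(1 + 66049 + 780 - 1542 - 33410)/127)) - 854*1/107327 = 37322/(((½)*(1/127)*31878)) - 854/107327 = 37322/(15939/127) - 854/107327 = 37322*(127/15939) - 854/107327 = 4739894/15939 - 854/107327 = 46245908312/155516823 ≈ 297.37)
(-16031 - F) - 1*(-131287) = (-16031 - 1*46245908312/155516823) - 1*(-131287) = (-16031 - 46245908312/155516823) + 131287 = -2539336097825/155516823 + 131287 = 17878001043376/155516823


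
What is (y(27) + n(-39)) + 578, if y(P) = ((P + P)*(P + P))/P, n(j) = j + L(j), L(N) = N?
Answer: 608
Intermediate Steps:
n(j) = 2*j (n(j) = j + j = 2*j)
y(P) = 4*P (y(P) = ((2*P)*(2*P))/P = (4*P²)/P = 4*P)
(y(27) + n(-39)) + 578 = (4*27 + 2*(-39)) + 578 = (108 - 78) + 578 = 30 + 578 = 608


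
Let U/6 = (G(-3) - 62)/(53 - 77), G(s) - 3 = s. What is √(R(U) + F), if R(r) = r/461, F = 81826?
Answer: √69559001966/922 ≈ 286.05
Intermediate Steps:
G(s) = 3 + s
U = 31/2 (U = 6*(((3 - 3) - 62)/(53 - 77)) = 6*((0 - 62)/(-24)) = 6*(-62*(-1/24)) = 6*(31/12) = 31/2 ≈ 15.500)
R(r) = r/461 (R(r) = r*(1/461) = r/461)
√(R(U) + F) = √((1/461)*(31/2) + 81826) = √(31/922 + 81826) = √(75443603/922) = √69559001966/922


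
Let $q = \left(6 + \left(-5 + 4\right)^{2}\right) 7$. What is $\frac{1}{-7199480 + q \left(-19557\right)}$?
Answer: $- \frac{1}{8157773} \approx -1.2258 \cdot 10^{-7}$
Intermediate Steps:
$q = 49$ ($q = \left(6 + \left(-1\right)^{2}\right) 7 = \left(6 + 1\right) 7 = 7 \cdot 7 = 49$)
$\frac{1}{-7199480 + q \left(-19557\right)} = \frac{1}{-7199480 + 49 \left(-19557\right)} = \frac{1}{-7199480 - 958293} = \frac{1}{-8157773} = - \frac{1}{8157773}$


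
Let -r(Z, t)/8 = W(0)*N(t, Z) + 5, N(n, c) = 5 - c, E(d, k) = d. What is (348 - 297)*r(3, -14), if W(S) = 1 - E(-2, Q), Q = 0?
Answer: -4488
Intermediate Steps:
W(S) = 3 (W(S) = 1 - 1*(-2) = 1 + 2 = 3)
r(Z, t) = -160 + 24*Z (r(Z, t) = -8*(3*(5 - Z) + 5) = -8*((15 - 3*Z) + 5) = -8*(20 - 3*Z) = -160 + 24*Z)
(348 - 297)*r(3, -14) = (348 - 297)*(-160 + 24*3) = 51*(-160 + 72) = 51*(-88) = -4488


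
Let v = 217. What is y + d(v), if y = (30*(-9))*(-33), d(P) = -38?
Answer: 8872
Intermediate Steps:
y = 8910 (y = -270*(-33) = 8910)
y + d(v) = 8910 - 38 = 8872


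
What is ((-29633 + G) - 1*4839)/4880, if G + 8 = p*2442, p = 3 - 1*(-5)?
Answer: -934/305 ≈ -3.0623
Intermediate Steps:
p = 8 (p = 3 + 5 = 8)
G = 19528 (G = -8 + 8*2442 = -8 + 19536 = 19528)
((-29633 + G) - 1*4839)/4880 = ((-29633 + 19528) - 1*4839)/4880 = (-10105 - 4839)*(1/4880) = -14944*1/4880 = -934/305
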